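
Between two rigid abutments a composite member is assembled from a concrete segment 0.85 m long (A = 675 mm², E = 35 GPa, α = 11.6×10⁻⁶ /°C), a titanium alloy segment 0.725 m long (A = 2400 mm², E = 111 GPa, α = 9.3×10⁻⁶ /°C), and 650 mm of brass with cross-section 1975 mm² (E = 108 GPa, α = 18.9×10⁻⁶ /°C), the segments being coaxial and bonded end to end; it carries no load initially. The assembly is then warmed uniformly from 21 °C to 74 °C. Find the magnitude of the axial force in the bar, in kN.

With the walls removed the bar would change length by δ_free = Σ αᵢΔT Lᵢ = 11.6×10⁻⁶×53×850 + 9.3×10⁻⁶×53×725 + 18.9×10⁻⁶×53×650 = 1.531 mm.
Since the ends are fixed, an axial force P builds up, equal in every segment, with P · Σ Lᵢ/(AᵢEᵢ) = δ_free.
The series flexibility is Σ Lᵢ/(AᵢEᵢ) = 850/(675×35×10³) + 725/(2400×111×10³) + 650/(1975×108×10³) = 4.175×10⁻⁵ mm/N.
P = 1.531 / 4.175×10⁻⁵ = 36670 N = 36.67 kN, compressive.

P ≈ 36.7 kN (compressive)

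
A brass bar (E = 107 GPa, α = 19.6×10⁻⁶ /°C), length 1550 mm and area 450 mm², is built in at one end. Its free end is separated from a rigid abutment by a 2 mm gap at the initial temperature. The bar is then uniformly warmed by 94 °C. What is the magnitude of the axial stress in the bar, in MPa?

σ ≈ 59.1 MPa (compressive)

If the wall were absent the bar would grow by αΔT L = 19.6×10⁻⁶ × 94 × 1550 = 2.856 mm.
This exceeds the 2 mm gap, so the wall pushes back. The portion of expansion that must be recovered elastically is δ_free − gap = 2.856 − 2 = 0.8557 mm.
So σ = E(δ_free − g)/L = 107×10³ × 0.8557/1550 = 59.07 MPa.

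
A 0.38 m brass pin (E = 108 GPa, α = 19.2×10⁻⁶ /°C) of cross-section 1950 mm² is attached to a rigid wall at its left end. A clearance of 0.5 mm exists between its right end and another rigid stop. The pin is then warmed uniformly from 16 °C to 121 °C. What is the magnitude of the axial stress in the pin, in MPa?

σ ≈ 75.6 MPa (compressive)

Free thermal elongation = αΔT L = 19.2×10⁻⁶ × 105 × 380 = 0.7661 mm.
This exceeds the 0.5 mm gap, so the wall pushes back. The portion of expansion that must be recovered elastically is δ_free − gap = 0.7661 − 0.5 = 0.2661 mm.
So σ = E(δ_free − g)/L = 108×10³ × 0.2661/380 = 75.62 MPa.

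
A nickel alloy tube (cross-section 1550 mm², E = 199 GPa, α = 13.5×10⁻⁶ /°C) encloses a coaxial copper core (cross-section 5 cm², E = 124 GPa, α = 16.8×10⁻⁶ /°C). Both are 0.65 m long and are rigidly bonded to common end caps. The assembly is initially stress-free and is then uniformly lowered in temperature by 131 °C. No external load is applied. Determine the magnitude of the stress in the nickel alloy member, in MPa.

Equilibrium of a rigid end plate with no external load gives equal and opposite internal forces ±P in the two members. Since α_{copper} > α_{nickel alloy}, cooling drives the copper into tension and the nickel alloy into compression.
Setting the final lengths equal and cancelling L: (α₁ − α₂)ΔT = P/(A₁E₁) + P/(A₂E₂).
|α₁ − α₂|·ΔT = 3.3×10⁻⁶ × 131 = 0.0004323.
1/(A₁E₁) + 1/(A₂E₂) = 1/(1550×199×10³) + 1/(500×124×10³) = 1.937×10⁻⁸ N⁻¹.
So P = 0.0004323 / 1.937×10⁻⁸ = 22.32 kN.
σ_{nickel alloy} = P/A₁ = 22320/1550 = 14.4 MPa, compressive.

σ ≈ 14.4 MPa (compressive)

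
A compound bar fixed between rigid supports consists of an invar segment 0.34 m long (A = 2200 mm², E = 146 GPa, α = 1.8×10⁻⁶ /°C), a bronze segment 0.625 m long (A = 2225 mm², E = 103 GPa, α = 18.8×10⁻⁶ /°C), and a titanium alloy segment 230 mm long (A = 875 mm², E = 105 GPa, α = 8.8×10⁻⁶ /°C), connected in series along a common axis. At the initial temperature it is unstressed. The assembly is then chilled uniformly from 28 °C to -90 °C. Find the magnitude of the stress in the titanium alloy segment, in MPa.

If the supports were absent, the total length change would be Σ αᵢΔT Lᵢ = 1.8×10⁻⁶×118×340 + 18.8×10⁻⁶×118×625 + 8.8×10⁻⁶×118×230 = 1.698 mm.
The walls prevent any net length change, so an axial force P (same in every segment) develops. Compatibility: P · Σ Lᵢ/(AᵢEᵢ) = δ_free.
The series flexibility is Σ Lᵢ/(AᵢEᵢ) = 340/(2200×146×10³) + 625/(2225×103×10³) + 230/(875×105×10³) = 6.289×10⁻⁶ mm/N.
So P = 1.698 / 6.289×10⁻⁶ = 269.9 kN, tensile.
σ_{titanium alloy} = P / A = 269900 / 875 = 308.5 MPa.

σ ≈ 308 MPa (tensile)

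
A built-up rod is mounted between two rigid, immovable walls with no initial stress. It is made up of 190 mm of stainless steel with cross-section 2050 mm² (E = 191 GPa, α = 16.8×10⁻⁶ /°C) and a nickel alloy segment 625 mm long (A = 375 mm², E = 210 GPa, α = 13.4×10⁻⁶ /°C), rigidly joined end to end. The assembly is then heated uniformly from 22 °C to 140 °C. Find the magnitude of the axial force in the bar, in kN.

P ≈ 162 kN (compressive)

With the walls removed the bar would change length by δ_free = Σ αᵢΔT Lᵢ = 16.8×10⁻⁶×118×190 + 13.4×10⁻⁶×118×625 = 1.365 mm.
The walls prevent any net length change, so an axial force P (same in every segment) develops. Compatibility: P · Σ Lᵢ/(AᵢEᵢ) = δ_free.
Σ Lᵢ/(AᵢEᵢ) = 190/(2050×191×10³) + 625/(375×210×10³) = 8.422×10⁻⁶ mm/N.
P = 1.365 / 8.422×10⁻⁶ = 162100 N = 162.1 kN, compressive.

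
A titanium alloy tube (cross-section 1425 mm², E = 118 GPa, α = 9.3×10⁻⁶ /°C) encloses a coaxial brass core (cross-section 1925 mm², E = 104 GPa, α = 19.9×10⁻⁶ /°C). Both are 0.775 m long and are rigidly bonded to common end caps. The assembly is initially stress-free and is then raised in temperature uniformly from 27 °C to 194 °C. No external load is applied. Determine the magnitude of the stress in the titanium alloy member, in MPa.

σ ≈ 114 MPa (tensile)

Equilibrium of a rigid end plate with no external load gives equal and opposite internal forces ±P in the two members. Since α_{brass} > α_{titanium alloy}, heating drives the brass into compression and the titanium alloy into tension.
Setting the final lengths equal and cancelling L: (α₁ − α₂)ΔT = P/(A₁E₁) + P/(A₂E₂).
|α₁ − α₂|·ΔT = 10.6×10⁻⁶ × 167 = 0.00177.
1/(A₁E₁) + 1/(A₂E₂) = 1/(1425×118×10³) + 1/(1925×104×10³) = 1.094×10⁻⁸ N⁻¹.
P = 0.00177 / 1.094×10⁻⁸ = 161800 N = 161.8 kN.
σ_{titanium alloy} = P/A₁ = 161800/1425 = 113.5 MPa, tensile.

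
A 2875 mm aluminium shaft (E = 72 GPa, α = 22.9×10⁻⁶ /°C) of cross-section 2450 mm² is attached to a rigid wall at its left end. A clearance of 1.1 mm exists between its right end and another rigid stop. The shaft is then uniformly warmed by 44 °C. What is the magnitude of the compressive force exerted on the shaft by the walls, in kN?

P ≈ 110 kN

Unrestrained expansion: δ_free = αΔT L = 22.9×10⁻⁶ × 44 × 2875 = 2.897 mm.
After closing the 1.1 mm clearance, 2.897 − 1.1 = 1.797 mm of expansion remains to be suppressed by the wall.
Compatibility: PL/(AE) = 1.797 mm, so σ = P/A = E × (1.797/2875) = 45 MPa.
Force on the wall = σA = 45 × 2450 mm² = 110.2 kN.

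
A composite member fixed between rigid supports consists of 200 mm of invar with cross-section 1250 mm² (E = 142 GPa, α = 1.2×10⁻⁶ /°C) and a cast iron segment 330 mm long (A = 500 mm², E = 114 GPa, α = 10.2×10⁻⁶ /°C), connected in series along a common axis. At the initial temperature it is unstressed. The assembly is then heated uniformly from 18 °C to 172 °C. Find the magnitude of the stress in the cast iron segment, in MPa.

σ ≈ 161 MPa (compressive)

If the supports were absent, the total length change would be Σ αᵢΔT Lᵢ = 1.2×10⁻⁶×154×200 + 10.2×10⁻⁶×154×330 = 0.5553 mm.
The walls prevent any net length change, so an axial force P (same in every segment) develops. Compatibility: P · Σ Lᵢ/(AᵢEᵢ) = δ_free.
Σ Lᵢ/(AᵢEᵢ) = 200/(1250×142×10³) + 330/(500×114×10³) = 6.916×10⁻⁶ mm/N.
So P = 0.5553 / 6.916×10⁻⁶ = 80.29 kN, compressive.
σ_{cast iron} = P / A = 80290 / 500 = 160.6 MPa.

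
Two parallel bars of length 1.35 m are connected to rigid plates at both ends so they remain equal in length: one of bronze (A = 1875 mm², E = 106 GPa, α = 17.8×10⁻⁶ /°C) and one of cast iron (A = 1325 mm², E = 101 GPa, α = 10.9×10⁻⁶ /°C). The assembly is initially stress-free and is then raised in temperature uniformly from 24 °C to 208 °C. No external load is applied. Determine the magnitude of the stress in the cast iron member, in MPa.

Equilibrium of a rigid end plate with no external load gives equal and opposite internal forces ±P in the two members. Since α_{bronze} > α_{cast iron}, heating drives the bronze into compression and the cast iron into tension.
Equating the net (thermal + elastic) strains gives |α₁ − α₂|·ΔT = P·[1/(A₁E₁) + 1/(A₂E₂)].
|α₁ − α₂|·ΔT = 6.9×10⁻⁶ × 184 = 0.00127.
1/(A₁E₁) + 1/(A₂E₂) = 1/(1875×106×10³) + 1/(1325×101×10³) = 1.25×10⁻⁸ N⁻¹.
So P = 0.00127 / 1.25×10⁻⁸ = 101.5 kN.
σ_{cast iron} = P/A₂ = 101500/1325 = 76.63 MPa, tensile.

σ ≈ 76.6 MPa (tensile)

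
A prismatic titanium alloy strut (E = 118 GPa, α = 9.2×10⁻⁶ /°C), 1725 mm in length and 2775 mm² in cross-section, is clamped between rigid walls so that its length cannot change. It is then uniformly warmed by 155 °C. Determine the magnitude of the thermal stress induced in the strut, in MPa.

With length fixed, the mechanical strain must cancel the thermal strain αΔT = 9.2×10⁻⁶ × 155 = 1426×10⁻⁶.
σ = EαΔT = 118×10³ × 9.2×10⁻⁶ × 155 = 168.3 MPa (compressive; the strut is trying to expand).

σ ≈ 168 MPa (compressive)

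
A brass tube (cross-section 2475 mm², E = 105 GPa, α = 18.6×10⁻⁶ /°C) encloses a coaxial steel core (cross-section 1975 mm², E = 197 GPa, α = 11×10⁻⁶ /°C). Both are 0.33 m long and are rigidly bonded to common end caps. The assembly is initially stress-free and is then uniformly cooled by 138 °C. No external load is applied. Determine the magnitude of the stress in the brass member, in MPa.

The brass has the larger α, so on cooling it would change length more than the steel if both were free. The rigid plates force a common final length, so the brass is put into tension and the steel into compression, with equal and opposite forces P (no external load).
Compatibility of the two members (thermal + elastic change equal): (α₁ − α₂)ΔT = P·[1/(A₁E₁) + 1/(A₂E₂)].
|α₁ − α₂|·ΔT = 7.6×10⁻⁶ × 138 = 0.001049.
1/(A₁E₁) + 1/(A₂E₂) = 1/(2475×105×10³) + 1/(1975×197×10³) = 6.418×10⁻⁹ N⁻¹.
P = 0.001049 / 6.418×10⁻⁹ = 163400 N = 163.4 kN.
σ_{brass} = P/A₁ = 163400/2475 = 66.02 MPa, tensile.

σ ≈ 66 MPa (tensile)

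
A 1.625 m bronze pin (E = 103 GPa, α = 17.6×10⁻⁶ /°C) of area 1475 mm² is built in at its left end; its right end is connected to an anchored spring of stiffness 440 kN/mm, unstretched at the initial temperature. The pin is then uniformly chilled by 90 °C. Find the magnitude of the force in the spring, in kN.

P ≈ 198 kN

The unrestrained thermal change is αΔT L = 17.6×10⁻⁶ × 90 × 1625 = 2.574 mm.
Let P be the tensile force in the spring. The pin extends elastically by PL/(AE) and the spring stretches by P/k; together these equal δ_free.
P [ L/(AE) + 1/k ] = δ_free → P [ 1625/(1475×103×10³) + 1/(440×10³) ] = 2.574.
P = 2.574 / 1.297×10⁻⁵ = 198500 N.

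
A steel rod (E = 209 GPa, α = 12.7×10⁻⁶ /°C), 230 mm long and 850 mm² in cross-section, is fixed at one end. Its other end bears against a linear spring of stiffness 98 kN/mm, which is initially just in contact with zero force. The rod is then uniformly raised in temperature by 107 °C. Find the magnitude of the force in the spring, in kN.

P ≈ 27.2 kN

The unrestrained thermal change is αΔT L = 12.7×10⁻⁶ × 107 × 230 = 0.3125 mm.
Let P be the compressive force at the spring. The rod shortens elastically by PL/(AE) and the spring compresses by P/k; together these equal δ_free.
P [ L/(AE) + 1/k ] = δ_free → P [ 230/(850×209×10³) + 1/(98×10³) ] = 0.3125.
P = 0.3125 / 1.15×10⁻⁵ = 27180 N.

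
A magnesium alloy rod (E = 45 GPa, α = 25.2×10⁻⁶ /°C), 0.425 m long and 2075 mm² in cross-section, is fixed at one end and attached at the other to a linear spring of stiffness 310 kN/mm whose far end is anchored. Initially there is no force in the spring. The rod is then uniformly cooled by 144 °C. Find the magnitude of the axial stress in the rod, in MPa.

If the spring were absent the rod would shorten by αΔT L = 25.2×10⁻⁶ × 144 × 425 = 1.542 mm.
Let P be the tensile force in the spring. The rod extends elastically by PL/(AE) and the spring stretches by P/k; together these equal δ_free.
P [ L/(AE) + 1/k ] = δ_free → P [ 425/(2075×45×10³) + 1/(310×10³) ] = 1.542.
P = 1.542 / 7.777×10⁻⁶ = 198300 N.
σ = P/A = 198300/2075 = 95.57 MPa.

σ ≈ 95.6 MPa (tensile)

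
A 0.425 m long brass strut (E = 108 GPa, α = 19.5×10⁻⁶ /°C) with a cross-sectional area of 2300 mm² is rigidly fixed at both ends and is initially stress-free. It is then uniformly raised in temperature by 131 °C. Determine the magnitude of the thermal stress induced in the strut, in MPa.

σ ≈ 276 MPa (compressive)

The supports are rigid, so the total axial strain is zero. The restrained thermal strain is ε = αΔT = 19.5×10⁻⁶ × 131 = 2554.5×10⁻⁶.
Hence σ = E·αΔT = 108×10³ × 2554.5×10⁻⁶ = 275.9 MPa, compressive.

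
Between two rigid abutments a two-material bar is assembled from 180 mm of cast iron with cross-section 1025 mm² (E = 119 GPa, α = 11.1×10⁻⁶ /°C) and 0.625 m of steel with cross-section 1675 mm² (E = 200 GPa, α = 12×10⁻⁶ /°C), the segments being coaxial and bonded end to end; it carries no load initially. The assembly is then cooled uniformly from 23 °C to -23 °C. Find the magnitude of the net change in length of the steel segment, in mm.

|ΔL| ≈ 0.101 mm

Free thermal contraction of the whole bar: Σ αᵢΔT Lᵢ = 11.1×10⁻⁶×46×180 + 12×10⁻⁶×46×625 = 0.4369 mm.
The rigid supports impose zero overall length change; the single axial force P common to all segments must satisfy P Σ Lᵢ/(AᵢEᵢ) = δ_free.
Σ Lᵢ/(AᵢEᵢ) = 180/(1025×119×10³) + 625/(1675×200×10³) = 3.341×10⁻⁶ mm/N.
Hence P = δ_free / Σ(L/AE) = 0.4369/3.341×10⁻⁶ = 130.8 kN (tensile).
For the steel segment, free thermal change = 12×10⁻⁶×46×625 = 0.345 mm and elastic change from P = 130800×625/(1675×200×10³) = 0.2439 mm; these oppose, so the net change is 0.101 mm (segment shortens).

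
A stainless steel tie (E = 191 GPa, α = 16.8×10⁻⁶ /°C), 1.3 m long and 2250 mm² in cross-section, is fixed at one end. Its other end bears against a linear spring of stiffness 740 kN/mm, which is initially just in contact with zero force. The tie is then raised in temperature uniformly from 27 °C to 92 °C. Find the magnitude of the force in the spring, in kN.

P ≈ 324 kN

The unrestrained thermal change is αΔT L = 16.8×10⁻⁶ × 65 × 1300 = 1.42 mm.
With a force P in the spring, the elastic change of the tie is PL/(AE) and that of the spring is P/k; compatibility requires their sum to equal δ_free.
So P = δ_free / [L/(AE) + 1/k] = 1.42 / [ 1300/(2250×191×10³) + 1/(740×10³) ].
P = 1.42 / 4.376×10⁻⁶ = 324400 N.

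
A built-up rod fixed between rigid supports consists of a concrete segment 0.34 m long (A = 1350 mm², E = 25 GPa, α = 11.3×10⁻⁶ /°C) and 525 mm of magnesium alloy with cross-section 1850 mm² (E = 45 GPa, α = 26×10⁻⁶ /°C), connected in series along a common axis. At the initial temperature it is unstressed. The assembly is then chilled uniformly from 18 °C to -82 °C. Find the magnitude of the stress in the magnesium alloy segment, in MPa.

σ ≈ 57.7 MPa (tensile)

Free thermal contraction of the whole bar: Σ αᵢΔT Lᵢ = 11.3×10⁻⁶×100×340 + 26×10⁻⁶×100×525 = 1.749 mm.
The walls prevent any net length change, so an axial force P (same in every segment) develops. Compatibility: P · Σ Lᵢ/(AᵢEᵢ) = δ_free.
The series flexibility is Σ Lᵢ/(AᵢEᵢ) = 340/(1350×25×10³) + 525/(1850×45×10³) = 1.638×10⁻⁵ mm/N.
P = 1.749 / 1.638×10⁻⁵ = 106800 N = 106.8 kN, tensile.
σ_{magnesium alloy} = P / A = 106800 / 1850 = 57.72 MPa.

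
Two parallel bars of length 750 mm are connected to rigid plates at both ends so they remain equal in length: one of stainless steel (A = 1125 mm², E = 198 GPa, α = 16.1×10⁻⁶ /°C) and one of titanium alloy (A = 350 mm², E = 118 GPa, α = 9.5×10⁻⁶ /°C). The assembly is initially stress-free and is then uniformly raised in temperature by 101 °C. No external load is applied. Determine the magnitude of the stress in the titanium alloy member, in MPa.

σ ≈ 66.4 MPa (tensile)

Both members must finish at the same length. With the larger α, the stainless steel tends to over-expand; the plates restrain it, putting the stainless steel in compression and the titanium alloy in tension. With no external load the two internal forces are equal and opposite, magnitude P.
Equating the net (thermal + elastic) strains gives |α₁ − α₂|·ΔT = P·[1/(A₁E₁) + 1/(A₂E₂)].
|α₁ − α₂|·ΔT = 6.6×10⁻⁶ × 101 = 0.0006666.
1/(A₁E₁) + 1/(A₂E₂) = 1/(1125×198×10³) + 1/(350×118×10³) = 2.87×10⁻⁸ N⁻¹.
So P = 0.0006666 / 2.87×10⁻⁸ = 23.22 kN.
σ_{titanium alloy} = P/A₂ = 23220/350 = 66.36 MPa, tensile.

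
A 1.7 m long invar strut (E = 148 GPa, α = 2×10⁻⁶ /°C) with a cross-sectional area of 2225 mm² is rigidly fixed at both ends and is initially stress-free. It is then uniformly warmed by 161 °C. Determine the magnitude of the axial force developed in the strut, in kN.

Full restraint means ε = 0, so the stress is σ = EαΔT = 148×10³ × 2×10⁻⁶ × 161 = 47.66 MPa.
Then P = σA = 47.66 × 2225 mm² = 106 kN, compressive.

P ≈ 106 kN (compressive)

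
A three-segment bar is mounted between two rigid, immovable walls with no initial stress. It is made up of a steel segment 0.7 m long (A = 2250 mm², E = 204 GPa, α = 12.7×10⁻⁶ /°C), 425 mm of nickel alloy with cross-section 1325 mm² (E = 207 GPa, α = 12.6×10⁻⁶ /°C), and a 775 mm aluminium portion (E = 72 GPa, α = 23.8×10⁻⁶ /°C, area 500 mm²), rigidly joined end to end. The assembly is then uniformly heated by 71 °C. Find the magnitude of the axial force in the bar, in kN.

P ≈ 94.3 kN (compressive)

With the walls removed the bar would change length by δ_free = Σ αᵢΔT Lᵢ = 12.7×10⁻⁶×71×700 + 12.6×10⁻⁶×71×425 + 23.8×10⁻⁶×71×775 = 2.321 mm.
The rigid supports impose zero overall length change; the single axial force P common to all segments must satisfy P Σ Lᵢ/(AᵢEᵢ) = δ_free.
Σ Lᵢ/(AᵢEᵢ) = 700/(2250×204×10³) + 425/(1325×207×10³) + 775/(500×72×10³) = 2.46×10⁻⁵ mm/N.
Hence P = δ_free / Σ(L/AE) = 2.321/2.46×10⁻⁵ = 94.34 kN (compressive).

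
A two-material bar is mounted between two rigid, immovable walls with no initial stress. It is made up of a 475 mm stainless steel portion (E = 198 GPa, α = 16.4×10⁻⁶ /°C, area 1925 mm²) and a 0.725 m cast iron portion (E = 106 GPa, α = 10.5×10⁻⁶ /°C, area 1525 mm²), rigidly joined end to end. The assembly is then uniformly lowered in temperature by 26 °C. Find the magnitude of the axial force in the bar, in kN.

With the walls removed the bar would change length by δ_free = Σ αᵢΔT Lᵢ = 16.4×10⁻⁶×26×475 + 10.5×10⁻⁶×26×725 = 0.4005 mm.
The walls prevent any net length change, so an axial force P (same in every segment) develops. Compatibility: P · Σ Lᵢ/(AᵢEᵢ) = δ_free.
Σ Lᵢ/(AᵢEᵢ) = 475/(1925×198×10³) + 725/(1525×106×10³) = 5.731×10⁻⁶ mm/N.
So P = 0.4005 / 5.731×10⁻⁶ = 69.87 kN, tensile.

P ≈ 69.9 kN (tensile)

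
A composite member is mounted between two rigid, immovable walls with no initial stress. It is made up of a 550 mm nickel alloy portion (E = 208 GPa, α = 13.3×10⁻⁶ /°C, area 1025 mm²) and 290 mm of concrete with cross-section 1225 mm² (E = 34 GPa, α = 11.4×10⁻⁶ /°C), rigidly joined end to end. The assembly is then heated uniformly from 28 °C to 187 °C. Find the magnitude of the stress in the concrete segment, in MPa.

σ ≈ 144 MPa (compressive)

If the supports were absent, the total length change would be Σ αᵢΔT Lᵢ = 13.3×10⁻⁶×159×550 + 11.4×10⁻⁶×159×290 = 1.689 mm.
The walls prevent any net length change, so an axial force P (same in every segment) develops. Compatibility: P · Σ Lᵢ/(AᵢEᵢ) = δ_free.
The series flexibility is Σ Lᵢ/(AᵢEᵢ) = 550/(1025×208×10³) + 290/(1225×34×10³) = 9.543×10⁻⁶ mm/N.
Hence P = δ_free / Σ(L/AE) = 1.689/9.543×10⁻⁶ = 177 kN (compressive).
σ_{concrete} = P / A = 177000 / 1225 = 144.5 MPa.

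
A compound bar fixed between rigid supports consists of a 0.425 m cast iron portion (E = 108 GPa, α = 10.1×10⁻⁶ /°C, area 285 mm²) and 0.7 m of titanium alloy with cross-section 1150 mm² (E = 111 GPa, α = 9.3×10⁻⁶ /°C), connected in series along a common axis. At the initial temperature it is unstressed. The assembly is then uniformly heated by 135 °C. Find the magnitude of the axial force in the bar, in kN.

P ≈ 75.6 kN (compressive)

If the supports were absent, the total length change would be Σ αᵢΔT Lᵢ = 10.1×10⁻⁶×135×425 + 9.3×10⁻⁶×135×700 = 1.458 mm.
The walls prevent any net length change, so an axial force P (same in every segment) develops. Compatibility: P · Σ Lᵢ/(AᵢEᵢ) = δ_free.
Σ Lᵢ/(AᵢEᵢ) = 425/(285×108×10³) + 700/(1150×111×10³) = 1.929×10⁻⁵ mm/N.
So P = 1.458 / 1.929×10⁻⁵ = 75.6 kN, compressive.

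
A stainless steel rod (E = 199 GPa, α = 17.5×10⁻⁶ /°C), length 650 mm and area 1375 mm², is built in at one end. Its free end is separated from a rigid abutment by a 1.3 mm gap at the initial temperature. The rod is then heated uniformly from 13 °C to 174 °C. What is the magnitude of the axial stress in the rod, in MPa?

σ ≈ 163 MPa (compressive)

Unrestrained expansion: δ_free = αΔT L = 17.5×10⁻⁶ × 161 × 650 = 1.831 mm.
The gap closes (δ_free > 1.3 mm) and the wall then resists a further 1.831 − 1.3 = 0.5314 mm of expansion.
That suppressed elongation corresponds to σ = E·Δ/L = 199×10³ × 0.5314/650 = 162.7 MPa.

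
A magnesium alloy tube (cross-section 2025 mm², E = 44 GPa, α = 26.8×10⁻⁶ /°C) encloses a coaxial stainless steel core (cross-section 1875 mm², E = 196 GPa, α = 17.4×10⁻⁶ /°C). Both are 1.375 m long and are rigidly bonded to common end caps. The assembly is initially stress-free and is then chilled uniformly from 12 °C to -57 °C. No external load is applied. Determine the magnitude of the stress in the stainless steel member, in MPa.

σ ≈ 24.8 MPa (compressive)

Both members must finish at the same length. With the larger α, the magnesium alloy tends to over-contract; the plates restrain it, putting the magnesium alloy in tension and the stainless steel in compression. With no external load the two internal forces are equal and opposite, magnitude P.
Equating the net (thermal + elastic) strains gives |α₁ − α₂|·ΔT = P·[1/(A₁E₁) + 1/(A₂E₂)].
|α₁ − α₂|·ΔT = 9.4×10⁻⁶ × 69 = 0.0006486.
1/(A₁E₁) + 1/(A₂E₂) = 1/(2025×44×10³) + 1/(1875×196×10³) = 1.394×10⁻⁸ N⁻¹.
So P = 0.0006486 / 1.394×10⁻⁸ = 46.51 kN.
σ_{stainless steel} = P/A₂ = 46510/1875 = 24.81 MPa, compressive.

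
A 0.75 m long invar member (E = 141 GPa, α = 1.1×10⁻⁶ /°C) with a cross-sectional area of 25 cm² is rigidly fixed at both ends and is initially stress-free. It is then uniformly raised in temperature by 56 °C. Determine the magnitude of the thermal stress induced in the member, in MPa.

With length fixed, the mechanical strain must cancel the thermal strain αΔT = 1.1×10⁻⁶ × 56 = 61.6×10⁻⁶.
σ = EαΔT = 141×10³ × 1.1×10⁻⁶ × 56 = 8.686 MPa (compressive; the member is trying to expand).

σ ≈ 8.69 MPa (compressive)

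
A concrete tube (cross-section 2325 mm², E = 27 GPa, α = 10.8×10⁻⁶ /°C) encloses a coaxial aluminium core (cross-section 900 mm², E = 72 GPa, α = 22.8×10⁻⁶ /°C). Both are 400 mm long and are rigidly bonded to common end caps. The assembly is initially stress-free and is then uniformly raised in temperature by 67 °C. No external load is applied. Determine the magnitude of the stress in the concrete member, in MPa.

σ ≈ 11 MPa (tensile)

Equilibrium of a rigid end plate with no external load gives equal and opposite internal forces ±P in the two members. Since α_{aluminium} > α_{concrete}, heating drives the aluminium into compression and the concrete into tension.
Setting the final lengths equal and cancelling L: (α₁ − α₂)ΔT = P/(A₁E₁) + P/(A₂E₂).
|α₁ − α₂|·ΔT = 12×10⁻⁶ × 67 = 0.000804.
1/(A₁E₁) + 1/(A₂E₂) = 1/(2325×27×10³) + 1/(900×72×10³) = 3.136×10⁻⁸ N⁻¹.
So P = 0.000804 / 3.136×10⁻⁸ = 25.64 kN.
σ_{concrete} = P/A₁ = 25640/2325 = 11.03 MPa, tensile.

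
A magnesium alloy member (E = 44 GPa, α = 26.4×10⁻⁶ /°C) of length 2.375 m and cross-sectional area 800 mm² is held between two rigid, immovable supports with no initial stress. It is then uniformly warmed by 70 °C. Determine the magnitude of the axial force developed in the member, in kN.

P ≈ 65 kN (compressive)

Full restraint means ε = 0, so the stress is σ = EαΔT = 44×10³ × 26.4×10⁻⁶ × 70 = 81.31 MPa.
Axial force P = σA = 81.31 × 800 = 65050 N = 65.05 kN, compressive.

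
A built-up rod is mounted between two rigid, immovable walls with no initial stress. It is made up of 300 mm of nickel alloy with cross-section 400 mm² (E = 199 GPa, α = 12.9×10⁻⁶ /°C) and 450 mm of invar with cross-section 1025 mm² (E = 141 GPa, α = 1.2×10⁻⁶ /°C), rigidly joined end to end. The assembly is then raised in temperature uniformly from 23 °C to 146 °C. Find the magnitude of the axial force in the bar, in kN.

With the walls removed the bar would change length by δ_free = Σ αᵢΔT Lᵢ = 12.9×10⁻⁶×123×300 + 1.2×10⁻⁶×123×450 = 0.5424 mm.
The rigid supports impose zero overall length change; the single axial force P common to all segments must satisfy P Σ Lᵢ/(AᵢEᵢ) = δ_free.
Σ Lᵢ/(AᵢEᵢ) = 300/(400×199×10³) + 450/(1025×141×10³) = 6.882×10⁻⁶ mm/N.
So P = 0.5424 / 6.882×10⁻⁶ = 78.81 kN, compressive.

P ≈ 78.8 kN (compressive)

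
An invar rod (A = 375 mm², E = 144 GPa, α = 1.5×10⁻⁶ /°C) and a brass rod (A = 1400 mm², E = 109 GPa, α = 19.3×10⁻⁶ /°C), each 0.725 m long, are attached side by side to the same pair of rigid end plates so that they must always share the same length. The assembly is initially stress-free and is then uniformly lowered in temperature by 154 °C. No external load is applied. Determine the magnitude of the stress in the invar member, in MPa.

Equilibrium of a rigid end plate with no external load gives equal and opposite internal forces ±P in the two members. Since α_{brass} > α_{invar}, cooling drives the brass into tension and the invar into compression.
Compatibility of the two members (thermal + elastic change equal): (α₁ − α₂)ΔT = P·[1/(A₁E₁) + 1/(A₂E₂)].
|α₁ − α₂|·ΔT = 17.8×10⁻⁶ × 154 = 0.002741.
1/(A₁E₁) + 1/(A₂E₂) = 1/(375×144×10³) + 1/(1400×109×10³) = 2.507×10⁻⁸ N⁻¹.
So P = 0.002741 / 2.507×10⁻⁸ = 109.3 kN.
σ_{invar} = P/A₁ = 109300/375 = 291.6 MPa, compressive.

σ ≈ 292 MPa (compressive)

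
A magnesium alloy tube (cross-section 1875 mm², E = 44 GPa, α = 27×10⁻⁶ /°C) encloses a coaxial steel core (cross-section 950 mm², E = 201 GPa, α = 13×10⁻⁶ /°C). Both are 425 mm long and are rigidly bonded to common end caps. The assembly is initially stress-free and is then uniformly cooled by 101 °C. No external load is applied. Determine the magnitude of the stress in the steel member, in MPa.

The magnesium alloy has the larger α, so on cooling it would change length more than the steel if both were free. The rigid plates force a common final length, so the magnesium alloy is put into tension and the steel into compression, with equal and opposite forces P (no external load).
Compatibility of the two members (thermal + elastic change equal): (α₁ − α₂)ΔT = P·[1/(A₁E₁) + 1/(A₂E₂)].
|α₁ − α₂|·ΔT = 14×10⁻⁶ × 101 = 0.001414.
1/(A₁E₁) + 1/(A₂E₂) = 1/(1875×44×10³) + 1/(950×201×10³) = 1.736×10⁻⁸ N⁻¹.
So P = 0.001414 / 1.736×10⁻⁸ = 81.46 kN.
σ_{steel} = P/A₂ = 81460/950 = 85.75 MPa, compressive.

σ ≈ 85.7 MPa (compressive)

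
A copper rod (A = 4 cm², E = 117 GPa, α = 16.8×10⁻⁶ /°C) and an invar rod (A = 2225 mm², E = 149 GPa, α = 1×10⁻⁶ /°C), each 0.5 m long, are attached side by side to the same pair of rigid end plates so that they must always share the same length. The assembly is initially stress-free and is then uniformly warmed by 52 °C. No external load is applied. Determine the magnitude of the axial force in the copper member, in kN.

P ≈ 33.7 kN (compressive in the copper)

Equilibrium of a rigid end plate with no external load gives equal and opposite internal forces ±P in the two members. Since α_{copper} > α_{invar}, heating drives the copper into compression and the invar into tension.
Equating the net (thermal + elastic) strains gives |α₁ − α₂|·ΔT = P·[1/(A₁E₁) + 1/(A₂E₂)].
|α₁ − α₂|·ΔT = 15.8×10⁻⁶ × 52 = 0.0008216.
1/(A₁E₁) + 1/(A₂E₂) = 1/(400×117×10³) + 1/(2225×149×10³) = 2.438×10⁻⁸ N⁻¹.
So P = 0.0008216 / 2.438×10⁻⁸ = 33.69 kN.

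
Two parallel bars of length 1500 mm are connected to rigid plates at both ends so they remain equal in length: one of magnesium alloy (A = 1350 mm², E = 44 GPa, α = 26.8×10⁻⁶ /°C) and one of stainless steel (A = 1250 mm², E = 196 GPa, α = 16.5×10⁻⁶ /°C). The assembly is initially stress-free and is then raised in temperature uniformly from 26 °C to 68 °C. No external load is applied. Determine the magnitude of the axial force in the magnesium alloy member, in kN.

The magnesium alloy has the larger α, so on heating it would change length more than the stainless steel if both were free. The rigid plates force a common final length, so the magnesium alloy is put into compression and the stainless steel into tension, with equal and opposite forces P (no external load).
Compatibility of the two members (thermal + elastic change equal): (α₁ − α₂)ΔT = P·[1/(A₁E₁) + 1/(A₂E₂)].
|α₁ − α₂|·ΔT = 10.3×10⁻⁶ × 42 = 0.0004326.
1/(A₁E₁) + 1/(A₂E₂) = 1/(1350×44×10³) + 1/(1250×196×10³) = 2.092×10⁻⁸ N⁻¹.
P = 0.0004326 / 2.092×10⁻⁸ = 20680 N = 20.68 kN.

P ≈ 20.7 kN (compressive in the magnesium alloy)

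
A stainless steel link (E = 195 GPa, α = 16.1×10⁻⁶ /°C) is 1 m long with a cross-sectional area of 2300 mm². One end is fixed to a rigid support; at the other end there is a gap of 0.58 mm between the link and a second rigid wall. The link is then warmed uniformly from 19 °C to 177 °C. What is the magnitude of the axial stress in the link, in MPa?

σ ≈ 383 MPa (compressive)

Unrestrained expansion: δ_free = αΔT L = 16.1×10⁻⁶ × 158 × 1000 = 2.544 mm.
This exceeds the 0.58 mm gap, so the wall pushes back. The portion of expansion that must be recovered elastically is δ_free − gap = 2.544 − 0.58 = 1.964 mm.
That suppressed elongation corresponds to σ = E·Δ/L = 195×10³ × 1.964/1000 = 382.9 MPa.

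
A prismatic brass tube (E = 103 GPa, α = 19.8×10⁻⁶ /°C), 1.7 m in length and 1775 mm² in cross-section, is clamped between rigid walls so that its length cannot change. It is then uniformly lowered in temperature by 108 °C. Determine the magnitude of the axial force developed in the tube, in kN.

P ≈ 391 kN (tensile)

The ends cannot move, so σ = EαΔT = 103×10³ × 19.8×10⁻⁶ × 108 = 220.3 MPa.
Axial force P = σA = 220.3 × 1775 = 391000 N = 391 kN, tensile.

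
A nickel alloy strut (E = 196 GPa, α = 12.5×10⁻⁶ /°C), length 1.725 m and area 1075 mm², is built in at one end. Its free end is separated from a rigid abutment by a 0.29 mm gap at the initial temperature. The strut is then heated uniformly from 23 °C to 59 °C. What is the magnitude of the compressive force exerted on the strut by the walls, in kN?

If the wall were absent the strut would grow by αΔT L = 12.5×10⁻⁶ × 36 × 1725 = 0.7762 mm.
The gap closes (δ_free > 0.29 mm) and the wall then resists a further 0.7762 − 0.29 = 0.4863 mm of expansion.
Compatibility: PL/(AE) = 0.4863 mm, so σ = P/A = E × (0.4863/1725) = 55.25 MPa.
Force on the wall = σA = 55.25 × 1075 mm² = 59.39 kN.

P ≈ 59.4 kN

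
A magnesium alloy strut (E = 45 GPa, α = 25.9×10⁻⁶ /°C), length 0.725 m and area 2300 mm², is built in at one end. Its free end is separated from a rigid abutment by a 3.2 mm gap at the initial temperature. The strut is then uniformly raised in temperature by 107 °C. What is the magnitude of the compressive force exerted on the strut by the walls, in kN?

Free thermal elongation = αΔT L = 25.9×10⁻⁶ × 107 × 725 = 2.009 mm.
This is smaller than the 3.2 mm clearance, so the strut expands freely without reaching the stop — the stress is zero.

P ≈ 0 kN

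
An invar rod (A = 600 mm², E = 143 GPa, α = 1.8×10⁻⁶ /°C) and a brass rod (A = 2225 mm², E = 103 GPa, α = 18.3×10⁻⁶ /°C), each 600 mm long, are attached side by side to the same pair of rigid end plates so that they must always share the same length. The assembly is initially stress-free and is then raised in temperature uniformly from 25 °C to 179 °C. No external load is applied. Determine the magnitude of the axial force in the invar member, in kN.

Equilibrium of a rigid end plate with no external load gives equal and opposite internal forces ±P in the two members. Since α_{brass} > α_{invar}, heating drives the brass into compression and the invar into tension.
Setting the final lengths equal and cancelling L: (α₁ − α₂)ΔT = P/(A₁E₁) + P/(A₂E₂).
|α₁ − α₂|·ΔT = 16.5×10⁻⁶ × 154 = 0.002541.
1/(A₁E₁) + 1/(A₂E₂) = 1/(600×143×10³) + 1/(2225×103×10³) = 1.602×10⁻⁸ N⁻¹.
So P = 0.002541 / 1.602×10⁻⁸ = 158.6 kN.

P ≈ 159 kN (tensile in the invar)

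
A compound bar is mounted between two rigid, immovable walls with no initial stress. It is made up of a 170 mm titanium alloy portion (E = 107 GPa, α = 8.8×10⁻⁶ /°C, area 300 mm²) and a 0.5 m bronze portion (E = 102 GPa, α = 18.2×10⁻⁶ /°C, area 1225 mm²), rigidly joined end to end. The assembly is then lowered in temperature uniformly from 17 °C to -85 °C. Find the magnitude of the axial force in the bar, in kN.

If the supports were absent, the total length change would be Σ αᵢΔT Lᵢ = 8.8×10⁻⁶×102×170 + 18.2×10⁻⁶×102×500 = 1.081 mm.
Since the ends are fixed, an axial force P builds up, equal in every segment, with P · Σ Lᵢ/(AᵢEᵢ) = δ_free.
Σ Lᵢ/(AᵢEᵢ) = 170/(300×107×10³) + 500/(1225×102×10³) = 9.298×10⁻⁶ mm/N.
So P = 1.081 / 9.298×10⁻⁶ = 116.2 kN, tensile.

P ≈ 116 kN (tensile)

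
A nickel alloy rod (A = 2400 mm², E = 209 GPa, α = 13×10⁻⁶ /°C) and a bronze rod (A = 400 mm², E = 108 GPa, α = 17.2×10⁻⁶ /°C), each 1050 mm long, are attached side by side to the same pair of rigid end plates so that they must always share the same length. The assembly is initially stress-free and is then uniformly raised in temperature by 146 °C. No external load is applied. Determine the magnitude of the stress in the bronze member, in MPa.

Both members must finish at the same length. With the larger α, the bronze tends to over-expand; the plates restrain it, putting the bronze in compression and the nickel alloy in tension. With no external load the two internal forces are equal and opposite, magnitude P.
Equating the net (thermal + elastic) strains gives |α₁ − α₂|·ΔT = P·[1/(A₁E₁) + 1/(A₂E₂)].
|α₁ − α₂|·ΔT = 4.2×10⁻⁶ × 146 = 0.0006132.
1/(A₁E₁) + 1/(A₂E₂) = 1/(2400×209×10³) + 1/(400×108×10³) = 2.514×10⁻⁸ N⁻¹.
P = 0.0006132 / 2.514×10⁻⁸ = 24390 N = 24.39 kN.
σ_{bronze} = P/A₂ = 24390/400 = 60.97 MPa, compressive.

σ ≈ 61 MPa (compressive)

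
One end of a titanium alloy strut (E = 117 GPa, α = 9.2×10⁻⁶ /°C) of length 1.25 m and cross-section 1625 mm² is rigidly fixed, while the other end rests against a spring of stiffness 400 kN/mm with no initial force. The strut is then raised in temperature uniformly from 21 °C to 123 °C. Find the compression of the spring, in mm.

δ ≈ 0.323 mm

Free thermal expansion: δ_free = αΔT L = 9.2×10⁻⁶ × 102 × 1250 = 1.173 mm.
Let P be the compressive force at the spring. The strut shortens elastically by PL/(AE) and the spring compresses by P/k; together these equal δ_free.
P [ L/(AE) + 1/k ] = δ_free → P [ 1250/(1625×117×10³) + 1/(400×10³) ] = 1.173.
P = 1.173 / 9.075×10⁻⁶ = 129300 N.
Spring compression = P/k = 129300/(400×10³) = 0.3232 mm.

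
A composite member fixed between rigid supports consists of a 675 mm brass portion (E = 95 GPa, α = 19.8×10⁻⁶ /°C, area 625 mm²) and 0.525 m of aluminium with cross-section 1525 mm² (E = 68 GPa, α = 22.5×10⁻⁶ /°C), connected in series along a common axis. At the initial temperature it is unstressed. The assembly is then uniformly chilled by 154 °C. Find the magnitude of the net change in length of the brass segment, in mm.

|ΔL| ≈ 0.624 mm

Free thermal contraction of the whole bar: Σ αᵢΔT Lᵢ = 19.8×10⁻⁶×154×675 + 22.5×10⁻⁶×154×525 = 3.877 mm.
The walls prevent any net length change, so an axial force P (same in every segment) develops. Compatibility: P · Σ Lᵢ/(AᵢEᵢ) = δ_free.
Σ Lᵢ/(AᵢEᵢ) = 675/(625×95×10³) + 525/(1525×68×10³) = 1.643×10⁻⁵ mm/N.
Hence P = δ_free / Σ(L/AE) = 3.877/1.643×10⁻⁵ = 236 kN (tensile).
For the brass segment, free thermal change = 19.8×10⁻⁶×154×675 = 2.058 mm and elastic change from P = 236000×675/(625×95×10³) = 2.683 mm; these oppose, so the net change is 0.624 mm (segment lengthens).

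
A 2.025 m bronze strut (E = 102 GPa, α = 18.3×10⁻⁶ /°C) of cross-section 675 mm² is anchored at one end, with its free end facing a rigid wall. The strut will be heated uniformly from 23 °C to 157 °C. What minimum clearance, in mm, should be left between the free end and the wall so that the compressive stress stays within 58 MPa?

g ≈ 3.81 mm

With no wall the strut would lengthen by αΔT L = 18.3×10⁻⁶ × 134 × 2025 = 4.966 mm.
At the allowable stress the elastic shortening the wall may impose is σL/E = 58 × 2025 / (102×10³) = 1.151 mm.
The gap must absorb the remainder: g_min = 4.966 − 1.151 = 3.814 mm.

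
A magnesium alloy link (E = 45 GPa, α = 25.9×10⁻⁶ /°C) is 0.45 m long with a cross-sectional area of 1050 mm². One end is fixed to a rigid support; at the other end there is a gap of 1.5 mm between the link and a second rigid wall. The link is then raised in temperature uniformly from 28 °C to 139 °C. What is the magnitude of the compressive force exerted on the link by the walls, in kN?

P ≈ 0 kN

If the wall were absent the link would grow by αΔT L = 25.9×10⁻⁶ × 111 × 450 = 1.294 mm.
This is smaller than the 1.5 mm clearance, so the link expands freely without reaching the stop — the stress is zero.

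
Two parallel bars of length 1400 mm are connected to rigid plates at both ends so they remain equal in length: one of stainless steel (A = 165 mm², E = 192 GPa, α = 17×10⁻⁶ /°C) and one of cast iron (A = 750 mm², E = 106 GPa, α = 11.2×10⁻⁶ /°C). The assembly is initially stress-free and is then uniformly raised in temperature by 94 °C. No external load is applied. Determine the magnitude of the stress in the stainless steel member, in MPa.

σ ≈ 74.9 MPa (compressive)

The stainless steel has the larger α, so on heating it would change length more than the cast iron if both were free. The rigid plates force a common final length, so the stainless steel is put into compression and the cast iron into tension, with equal and opposite forces P (no external load).
Setting the final lengths equal and cancelling L: (α₁ − α₂)ΔT = P/(A₁E₁) + P/(A₂E₂).
|α₁ − α₂|·ΔT = 5.8×10⁻⁶ × 94 = 0.0005452.
1/(A₁E₁) + 1/(A₂E₂) = 1/(165×192×10³) + 1/(750×106×10³) = 4.414×10⁻⁸ N⁻¹.
So P = 0.0005452 / 4.414×10⁻⁸ = 12.35 kN.
σ_{stainless steel} = P/A₁ = 12350/165 = 74.85 MPa, compressive.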